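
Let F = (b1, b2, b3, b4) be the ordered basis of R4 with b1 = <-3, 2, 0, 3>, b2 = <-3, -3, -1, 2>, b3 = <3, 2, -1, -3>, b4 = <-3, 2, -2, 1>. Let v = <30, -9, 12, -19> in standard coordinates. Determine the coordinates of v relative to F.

Write v = c_1 b1 + ... + c_4 b4 and solve for the c_i.
Solving this 4x4 system gives c = (-4, -3, -1, -4).
Check: -4b1 - 3b2 - b3 - 4b4 = <30, -9, 12, -19>.

<-4, -3, -1, -4>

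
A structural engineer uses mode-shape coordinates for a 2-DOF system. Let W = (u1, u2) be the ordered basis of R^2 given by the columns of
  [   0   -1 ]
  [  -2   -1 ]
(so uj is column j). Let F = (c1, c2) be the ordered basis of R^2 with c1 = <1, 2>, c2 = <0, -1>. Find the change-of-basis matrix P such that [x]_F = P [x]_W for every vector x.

Take x = uj: its W-coordinates are the j-th standard unit vector, so P e_j — column j of P — equals [uj]_F.
u1 = 0·c1 + 2c2, giving column 1 = <0, 2>; repeating for each j gives P = [[0, -1], [2, -1]].

[[0, -1], [2, -1]]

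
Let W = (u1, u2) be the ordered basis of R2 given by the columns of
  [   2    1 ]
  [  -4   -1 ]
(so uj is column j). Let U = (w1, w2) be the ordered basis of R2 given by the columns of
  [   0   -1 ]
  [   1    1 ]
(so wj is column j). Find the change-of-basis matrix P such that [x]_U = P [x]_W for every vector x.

[[-2, 0], [-2, -1]]

Let M have columns uj and N have columns wj. Then for every x, N [x]_U = x = M [x]_W, so P = N^(-1) M.
Since det N = 1, N^(-1) has integer entries; multiplying gives P = [[-2, 0], [-2, -1]].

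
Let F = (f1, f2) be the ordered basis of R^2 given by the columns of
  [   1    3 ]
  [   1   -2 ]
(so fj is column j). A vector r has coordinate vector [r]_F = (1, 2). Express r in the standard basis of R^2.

r = M [r]_F, where M has columns f1, f2.
Carrying out the matrix-vector product, r = (7, -3).

(7, -3)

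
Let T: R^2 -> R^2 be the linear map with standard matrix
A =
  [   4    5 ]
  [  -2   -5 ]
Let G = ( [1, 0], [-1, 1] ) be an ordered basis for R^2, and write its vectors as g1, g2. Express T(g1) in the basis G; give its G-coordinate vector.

Column 1 of [T]_G is the G-coordinate vector of T(g1).
In standard coordinates T(g1) = A g1 = [4, -2].
Converting to G: [4, -2] = 2g1 - 2g2, so the coordinate vector is [2, -2].

[2, -2]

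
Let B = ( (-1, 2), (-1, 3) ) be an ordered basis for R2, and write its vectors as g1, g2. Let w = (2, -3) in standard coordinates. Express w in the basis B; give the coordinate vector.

[w]_B is the unique c with M c = w, where M has columns g1, g2.
System: -c_1 - c_2 = 2, 2c_1 + 3c_2 = -3; solving gives c_1 = -3, c_2 = 1.
Check: -3g1 + g2 = (2, -3).

(-3, 1)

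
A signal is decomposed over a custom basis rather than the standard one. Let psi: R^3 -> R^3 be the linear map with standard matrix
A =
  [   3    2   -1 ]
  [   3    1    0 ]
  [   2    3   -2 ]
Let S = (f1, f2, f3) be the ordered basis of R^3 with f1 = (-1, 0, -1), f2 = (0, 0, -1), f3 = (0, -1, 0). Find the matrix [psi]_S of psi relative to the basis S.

With P the matrix whose columns are f1, ..., f3, [psi]_S = P^(-1) A P.
Column by column: psi(f1) = A f1 = (-2, -3, 0); its S-coordinates (2, -2, 3) give column 1.
Continuing for each basis vector yields [psi]_S = [[2, -1, 2], [-2, -1, 1], [3, 0, 1]].

[[2, -1, 2], [-2, -1, 1], [3, 0, 1]]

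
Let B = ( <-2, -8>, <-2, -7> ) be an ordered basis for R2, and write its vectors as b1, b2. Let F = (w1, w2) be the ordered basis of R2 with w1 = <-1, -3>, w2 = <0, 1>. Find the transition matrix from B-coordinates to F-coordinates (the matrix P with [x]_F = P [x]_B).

[[2, 2], [-2, -1]]

Column j of P is [bj]_F, since P maps B-coordinates to F-coordinates.
Expressing b1 in F: b1 = 2w1 - 2w2, so column 1 of P is <2, -2>.
Doing the same for each bj gives P = [[2, 2], [-2, -1]].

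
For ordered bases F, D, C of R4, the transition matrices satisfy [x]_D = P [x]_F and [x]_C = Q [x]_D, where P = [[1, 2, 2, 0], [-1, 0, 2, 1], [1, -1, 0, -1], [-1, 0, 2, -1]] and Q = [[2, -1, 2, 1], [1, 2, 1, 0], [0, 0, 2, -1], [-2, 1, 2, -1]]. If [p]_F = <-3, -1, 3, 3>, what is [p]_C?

<-14, 20, -16, -6>

First [p]_D = P [p]_F = <1, 12, -5, 6>.
Then [p]_C = Q [p]_D = <-14, 20, -16, -6>.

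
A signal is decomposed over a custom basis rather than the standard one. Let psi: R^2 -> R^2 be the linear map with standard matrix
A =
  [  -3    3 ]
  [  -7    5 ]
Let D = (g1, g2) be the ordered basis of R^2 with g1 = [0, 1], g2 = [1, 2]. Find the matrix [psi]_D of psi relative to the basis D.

[[-1, -3], [3, 3]]

Let P have columns g1, g2. Then [psi]_D = P^(-1) A P.
Here det P = -1, so P^(-1) is integer; computing A P first and then P^(-1)(A P) gives [[-1, -3], [3, 3]].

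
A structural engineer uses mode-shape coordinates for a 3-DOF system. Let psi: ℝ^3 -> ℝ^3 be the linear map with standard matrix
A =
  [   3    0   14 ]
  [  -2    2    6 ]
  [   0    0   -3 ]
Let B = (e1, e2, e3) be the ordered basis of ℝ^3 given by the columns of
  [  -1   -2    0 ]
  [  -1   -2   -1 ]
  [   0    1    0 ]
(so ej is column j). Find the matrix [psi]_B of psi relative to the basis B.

[[3, -2, 0], [0, -3, 0], [-3, 2, 2]]

With P the matrix whose columns are e1, ..., e3, [psi]_B = P^(-1) A P.
Column by column: psi(e1) = A e1 = (-3, 0, 0); its B-coordinates (3, 0, -3) give column 1.
Continuing for each basis vector yields [psi]_B = [[3, -2, 0], [0, -3, 0], [-3, 2, 2]].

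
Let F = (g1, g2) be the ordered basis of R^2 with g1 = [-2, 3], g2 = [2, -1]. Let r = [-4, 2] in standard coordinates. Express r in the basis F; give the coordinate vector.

[0, -2]

Write r = c_1 g1 + c_2 g2 and solve for the c_i.
System: -2c_1 + 2c_2 = -4, 3c_1 - c_2 = 2; solving gives c_1 = 0, c_2 = -2.
Check: 0·g1 - 2g2 = [-4, 2].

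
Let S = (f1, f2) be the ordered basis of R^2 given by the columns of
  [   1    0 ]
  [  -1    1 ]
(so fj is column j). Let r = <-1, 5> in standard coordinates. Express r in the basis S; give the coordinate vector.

<-1, 4>

[r]_S is the unique c with M c = r, where M has columns f1, f2.
System: c_1 + 0c_2 = -1, -c_1 + c_2 = 5; solving gives c_1 = -1, c_2 = 4.
Check: -f1 + 4f2 = <-1, 5>.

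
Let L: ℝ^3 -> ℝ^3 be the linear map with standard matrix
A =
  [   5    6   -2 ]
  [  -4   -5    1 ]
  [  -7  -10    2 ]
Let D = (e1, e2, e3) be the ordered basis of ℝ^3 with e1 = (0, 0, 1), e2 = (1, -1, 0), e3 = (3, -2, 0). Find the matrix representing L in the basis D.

[[2, 3, -1], [1, -1, 0], [-1, 0, 1]]

Let P have columns e1, ..., e3. Then [L]_D = P^(-1) A P.
Here det P = 1, so P^(-1) is integer; computing A P first and then P^(-1)(A P) gives [[2, 3, -1], [1, -1, 0], [-1, 0, 1]].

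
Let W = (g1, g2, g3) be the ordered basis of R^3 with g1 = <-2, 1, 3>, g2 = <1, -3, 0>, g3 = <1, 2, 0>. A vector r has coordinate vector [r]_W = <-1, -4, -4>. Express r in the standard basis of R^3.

<-6, 3, -3>

The coordinates say r = -g1 - 4g2 - 4g3; adding the scaled basis vectors gives <-6, 3, -3>.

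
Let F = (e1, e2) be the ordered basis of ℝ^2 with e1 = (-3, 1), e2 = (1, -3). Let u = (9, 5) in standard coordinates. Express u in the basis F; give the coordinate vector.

Write u = c_1 e1 + c_2 e2 and solve for the c_i.
System: -3c_1 + c_2 = 9, c_1 - 3c_2 = 5; solving gives c_1 = -4, c_2 = -3.
Check: -4e1 - 3e2 = (9, 5).

(-4, -3)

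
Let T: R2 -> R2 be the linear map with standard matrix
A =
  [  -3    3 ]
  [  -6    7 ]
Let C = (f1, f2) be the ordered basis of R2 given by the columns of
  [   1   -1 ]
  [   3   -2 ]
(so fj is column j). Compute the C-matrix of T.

[[3, -2], [-3, 1]]

The j-th column of [T]_C is [T(fj)]_C.
T(f1) = A f1 = (6, 15) = 3f1 - 3f2, so column 1 is (3, -3).
Repeating for f2 and assembling the columns gives [[3, -2], [-3, 1]].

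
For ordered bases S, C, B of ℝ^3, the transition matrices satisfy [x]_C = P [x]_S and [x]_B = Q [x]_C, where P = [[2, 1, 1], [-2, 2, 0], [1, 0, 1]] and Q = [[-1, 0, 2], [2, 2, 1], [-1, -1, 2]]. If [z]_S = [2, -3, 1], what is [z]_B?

First [z]_C = P [z]_S = [2, -10, 3].
Then [z]_B = Q [z]_C = [4, -13, 14].

[4, -13, 14]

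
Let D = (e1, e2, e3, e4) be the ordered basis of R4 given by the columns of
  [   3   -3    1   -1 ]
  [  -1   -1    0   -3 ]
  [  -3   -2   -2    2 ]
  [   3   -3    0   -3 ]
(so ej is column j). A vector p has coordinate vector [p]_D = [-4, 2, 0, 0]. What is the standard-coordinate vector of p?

[-18, 2, 8, -18]

p = M [p]_D, where M has columns e1, ..., e4.
Carrying out the matrix-vector product, p = [-18, 2, 8, -18].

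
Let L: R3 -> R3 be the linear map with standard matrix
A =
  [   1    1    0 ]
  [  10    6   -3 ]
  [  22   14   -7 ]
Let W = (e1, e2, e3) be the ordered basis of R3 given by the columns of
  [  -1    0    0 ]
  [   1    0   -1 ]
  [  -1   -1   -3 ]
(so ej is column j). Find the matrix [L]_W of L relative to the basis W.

[[0, 0, 1], [-2, 2, -2], [1, -3, -2]]

The j-th column of [L]_W is [L(ej)]_W.
L(e1) = A e1 = <0, -1, -1> = 0·e1 - 2e2 + e3, so column 1 is <0, -2, 1>.
Repeating for e2, e3 and assembling the columns gives [[0, 0, 1], [-2, 2, -2], [1, -3, -2]].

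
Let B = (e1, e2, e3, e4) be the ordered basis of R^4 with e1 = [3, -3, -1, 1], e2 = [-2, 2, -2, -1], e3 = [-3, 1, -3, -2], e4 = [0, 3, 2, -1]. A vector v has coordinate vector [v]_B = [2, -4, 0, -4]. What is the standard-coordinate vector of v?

[14, -26, -2, 10]

By definition v = 2e1 - 4e2 + 0·e3 - 4e4.
Summing componentwise gives [14, -26, -2, 10].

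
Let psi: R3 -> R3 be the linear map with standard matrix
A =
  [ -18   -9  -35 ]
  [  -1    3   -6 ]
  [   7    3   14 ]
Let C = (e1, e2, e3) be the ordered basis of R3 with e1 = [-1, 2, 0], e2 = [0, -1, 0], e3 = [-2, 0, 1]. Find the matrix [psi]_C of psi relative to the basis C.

The j-th column of [psi]_C is [psi(ej)]_C.
psi(e1) = A e1 = [0, 7, -1] = 2e1 - 3e2 - e3, so column 1 is [2, -3, -1].
Repeating for e2, e3 and assembling the columns gives [[2, -3, -1], [-3, -3, 2], [-1, -3, 0]].

[[2, -3, -1], [-3, -3, 2], [-1, -3, 0]]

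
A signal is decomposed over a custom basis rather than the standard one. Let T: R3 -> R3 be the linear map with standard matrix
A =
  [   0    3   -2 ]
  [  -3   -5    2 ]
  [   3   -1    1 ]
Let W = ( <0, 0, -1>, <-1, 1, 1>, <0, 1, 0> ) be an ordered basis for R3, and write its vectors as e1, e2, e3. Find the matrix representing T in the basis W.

The j-th column of [T]_W is [T(ej)]_W.
T(e1) = A e1 = <2, -2, -1> = -e1 - 2e2 + 0·e3, so column 1 is <-1, -2, 0>.
Repeating for e2, e3 and assembling the columns gives [[-1, 2, -2], [-2, -1, -3], [0, 1, -2]].

[[-1, 2, -2], [-2, -1, -3], [0, 1, -2]]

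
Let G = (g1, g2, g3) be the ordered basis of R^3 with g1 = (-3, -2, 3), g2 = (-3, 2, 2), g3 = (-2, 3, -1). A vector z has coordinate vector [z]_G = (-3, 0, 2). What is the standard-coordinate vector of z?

z = M [z]_G, where M has columns g1, ..., g3.
Carrying out the matrix-vector product, z = (5, 12, -11).

(5, 12, -11)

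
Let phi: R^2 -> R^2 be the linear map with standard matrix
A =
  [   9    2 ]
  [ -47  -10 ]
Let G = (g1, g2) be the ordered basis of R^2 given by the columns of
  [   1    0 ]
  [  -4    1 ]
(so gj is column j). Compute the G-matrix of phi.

[[1, 2], [-3, -2]]

With P the matrix whose columns are g1, g2, [phi]_G = P^(-1) A P.
Column by column: phi(g1) = A g1 = <1, -7>; its G-coordinates <1, -3> give column 1.
Continuing for each basis vector yields [phi]_G = [[1, 2], [-3, -2]].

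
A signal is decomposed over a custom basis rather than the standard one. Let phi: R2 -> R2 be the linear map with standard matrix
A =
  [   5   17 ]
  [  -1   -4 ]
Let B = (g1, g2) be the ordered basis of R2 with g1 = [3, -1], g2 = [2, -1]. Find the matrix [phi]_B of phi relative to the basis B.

[[0, -3], [-1, 1]]

The j-th column of [phi]_B is [phi(gj)]_B.
phi(g1) = A g1 = [-2, 1] = 0·g1 - g2, so column 1 is [0, -1].
Repeating for g2 and assembling the columns gives [[0, -3], [-1, 1]].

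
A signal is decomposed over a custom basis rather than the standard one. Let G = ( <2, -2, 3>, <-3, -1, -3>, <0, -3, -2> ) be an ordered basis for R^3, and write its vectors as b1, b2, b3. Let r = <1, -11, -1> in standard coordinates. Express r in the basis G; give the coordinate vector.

Write r = c_1 b1 + ... + c_3 b3 and solve for the c_i.
Row-reducing the augmented matrix [M | r] gives c = (2, 1, 2).
Check: 2b1 + b2 + 2b3 = <1, -11, -1>.

<2, 1, 2>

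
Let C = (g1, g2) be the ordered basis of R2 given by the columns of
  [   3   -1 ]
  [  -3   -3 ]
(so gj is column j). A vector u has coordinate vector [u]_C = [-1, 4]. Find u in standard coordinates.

u = M [u]_C, where M has columns g1, g2.
Carrying out the matrix-vector product, u = [-7, -9].

[-7, -9]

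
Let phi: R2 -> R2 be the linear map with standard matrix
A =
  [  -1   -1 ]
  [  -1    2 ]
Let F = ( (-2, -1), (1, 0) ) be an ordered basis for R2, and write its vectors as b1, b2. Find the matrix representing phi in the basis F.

[[0, 1], [3, 1]]

The j-th column of [phi]_F is [phi(bj)]_F.
phi(b1) = A b1 = (3, 0) = 0·b1 + 3b2, so column 1 is (0, 3).
Repeating for b2 and assembling the columns gives [[0, 1], [3, 1]].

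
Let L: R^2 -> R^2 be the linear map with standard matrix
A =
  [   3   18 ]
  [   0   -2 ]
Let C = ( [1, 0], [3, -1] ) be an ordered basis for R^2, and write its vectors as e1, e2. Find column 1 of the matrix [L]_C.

Column 1 of [L]_C is the C-coordinate vector of L(e1).
In standard coordinates L(e1) = A e1 = [3, 0].
Converting to C: [3, 0] = 3e1 + 0·e2, so the coordinate vector is [3, 0].

[3, 0]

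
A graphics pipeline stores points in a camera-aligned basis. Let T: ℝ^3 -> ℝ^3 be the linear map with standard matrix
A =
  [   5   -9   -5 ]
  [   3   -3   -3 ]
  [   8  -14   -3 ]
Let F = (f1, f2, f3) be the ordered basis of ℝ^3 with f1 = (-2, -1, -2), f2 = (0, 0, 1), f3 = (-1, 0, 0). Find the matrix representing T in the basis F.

The j-th column of [T]_F is [T(fj)]_F.
T(f1) = A f1 = (9, 3, 4) = -3f1 - 2f2 - 3f3, so column 1 is (-3, -2, -3).
Repeating for f2, f3 and assembling the columns gives [[-3, 3, 3], [-2, 3, -2], [-3, -1, -1]].

[[-3, 3, 3], [-2, 3, -2], [-3, -1, -1]]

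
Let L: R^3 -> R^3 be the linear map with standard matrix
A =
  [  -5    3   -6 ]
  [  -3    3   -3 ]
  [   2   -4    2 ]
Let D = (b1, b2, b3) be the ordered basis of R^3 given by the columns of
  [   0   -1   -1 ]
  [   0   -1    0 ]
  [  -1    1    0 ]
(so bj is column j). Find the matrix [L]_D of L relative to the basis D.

[[-1, -1, -1], [-3, 3, -3], [-3, 1, -2]]

Let P have columns b1, ..., b3. Then [L]_D = P^(-1) A P.
Here det P = 1, so P^(-1) is integer; computing A P first and then P^(-1)(A P) gives [[-1, -1, -1], [-3, 3, -3], [-3, 1, -2]].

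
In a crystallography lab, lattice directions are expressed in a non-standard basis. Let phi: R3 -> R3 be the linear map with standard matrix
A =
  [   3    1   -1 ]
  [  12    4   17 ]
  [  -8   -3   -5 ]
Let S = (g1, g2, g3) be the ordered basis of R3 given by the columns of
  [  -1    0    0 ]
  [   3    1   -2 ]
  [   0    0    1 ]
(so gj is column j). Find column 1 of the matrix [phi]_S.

(0, -2, -1)

Compute phi(g1) = A g1 = (0, 0, -1) in standard coordinates.
Then write this in S-coordinates: solve for y in y_1 g1 + ... + y_3 g3 = (0, 0, -1).
This gives y = (0, -2, -1), which is column 1 of [phi]_S.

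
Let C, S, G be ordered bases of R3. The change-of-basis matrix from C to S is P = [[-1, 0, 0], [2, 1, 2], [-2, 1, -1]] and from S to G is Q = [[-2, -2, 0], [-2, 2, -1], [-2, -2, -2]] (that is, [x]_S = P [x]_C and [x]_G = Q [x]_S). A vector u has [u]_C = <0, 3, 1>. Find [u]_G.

Apply P to get S-coordinates <0, 5, 2>, then Q to get G-coordinates.
The result is [u]_G = <-10, 8, -14>.

<-10, 8, -14>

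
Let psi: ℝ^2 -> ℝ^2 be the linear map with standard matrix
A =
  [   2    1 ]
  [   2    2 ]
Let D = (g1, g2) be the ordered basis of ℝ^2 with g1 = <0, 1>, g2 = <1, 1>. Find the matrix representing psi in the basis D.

[[1, 1], [1, 3]]

Let P have columns g1, g2. Then [psi]_D = P^(-1) A P.
Here det P = -1, so P^(-1) is integer; computing A P first and then P^(-1)(A P) gives [[1, 1], [1, 3]].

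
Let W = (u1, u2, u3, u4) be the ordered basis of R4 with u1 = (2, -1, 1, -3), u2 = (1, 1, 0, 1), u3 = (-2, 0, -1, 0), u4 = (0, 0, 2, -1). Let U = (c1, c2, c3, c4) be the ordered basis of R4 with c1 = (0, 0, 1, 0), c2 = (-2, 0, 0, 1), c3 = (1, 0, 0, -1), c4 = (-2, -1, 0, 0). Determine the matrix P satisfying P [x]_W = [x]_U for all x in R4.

[[1, 0, -1, 2], [-1, 0, 2, 1], [2, -1, 2, 2], [1, -1, 0, 0]]

Column j of P is [uj]_U, since P maps W-coordinates to U-coordinates.
Expressing u1 in U: u1 = c1 - c2 + 2c3 + c4, so column 1 of P is (1, -1, 2, 1).
Doing the same for each uj gives P = [[1, 0, -1, 2], [-1, 0, 2, 1], [2, -1, 2, 2], [1, -1, 0, 0]].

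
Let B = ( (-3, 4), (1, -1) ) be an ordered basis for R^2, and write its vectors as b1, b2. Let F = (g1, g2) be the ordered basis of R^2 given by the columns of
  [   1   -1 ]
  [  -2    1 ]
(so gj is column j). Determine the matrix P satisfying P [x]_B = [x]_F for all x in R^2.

[[-1, 0], [2, -1]]

Take x = bj: its B-coordinates are the j-th standard unit vector, so P e_j — column j of P — equals [bj]_F.
b1 = -g1 + 2g2, giving column 1 = (-1, 2); repeating for each j gives P = [[-1, 0], [2, -1]].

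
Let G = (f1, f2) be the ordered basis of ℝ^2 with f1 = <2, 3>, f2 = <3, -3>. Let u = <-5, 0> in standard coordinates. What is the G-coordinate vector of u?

<-1, -1>

We seek scalars with c_1 f1 + c_2 f2 = u; equivalently solve M c = u where the columns of M are f1, f2.
System: 2c_1 + 3c_2 = -5, 3c_1 - 3c_2 = 0; solving gives c_1 = -1, c_2 = -1.
Check: -f1 - f2 = <-5, 0>.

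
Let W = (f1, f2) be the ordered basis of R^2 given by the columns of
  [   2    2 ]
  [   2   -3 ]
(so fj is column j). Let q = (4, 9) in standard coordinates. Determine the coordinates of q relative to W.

[q]_W is the unique c with M c = q, where M has columns f1, f2.
System: 2c_1 + 2c_2 = 4, 2c_1 - 3c_2 = 9; solving gives c_1 = 3, c_2 = -1.
Check: 3f1 - f2 = (4, 9).

(3, -1)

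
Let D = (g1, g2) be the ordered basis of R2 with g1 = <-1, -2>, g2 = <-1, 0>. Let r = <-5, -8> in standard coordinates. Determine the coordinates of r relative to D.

<4, 1>

We seek scalars with c_1 g1 + c_2 g2 = r; equivalently solve M c = r where the columns of M are g1, g2.
System: -c_1 - c_2 = -5, -2c_1 + 0c_2 = -8; solving gives c_1 = 4, c_2 = 1.
Check: 4g1 + g2 = <-5, -8>.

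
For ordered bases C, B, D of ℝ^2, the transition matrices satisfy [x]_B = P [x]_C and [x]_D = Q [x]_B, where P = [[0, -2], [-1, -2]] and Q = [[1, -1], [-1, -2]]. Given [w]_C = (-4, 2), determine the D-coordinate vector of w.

(-4, 4)

First [w]_B = P [w]_C = (-4, 0).
Then [w]_D = Q [w]_B = (-4, 4).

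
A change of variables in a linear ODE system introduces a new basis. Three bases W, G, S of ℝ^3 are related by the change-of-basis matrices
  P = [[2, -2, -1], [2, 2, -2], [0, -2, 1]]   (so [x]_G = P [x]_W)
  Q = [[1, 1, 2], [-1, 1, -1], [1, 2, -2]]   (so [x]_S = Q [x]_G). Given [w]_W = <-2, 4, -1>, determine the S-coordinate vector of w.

<-23, 26, 19>

First [w]_G = P [w]_W = <-11, 6, -9>.
Then [w]_S = Q [w]_G = <-23, 26, 19>.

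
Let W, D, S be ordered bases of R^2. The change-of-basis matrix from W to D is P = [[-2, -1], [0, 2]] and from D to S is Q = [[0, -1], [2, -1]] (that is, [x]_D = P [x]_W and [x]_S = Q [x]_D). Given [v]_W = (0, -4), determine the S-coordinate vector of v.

(8, 16)

Apply P to get D-coordinates (4, -8), then Q to get S-coordinates.
The result is [v]_S = (8, 16).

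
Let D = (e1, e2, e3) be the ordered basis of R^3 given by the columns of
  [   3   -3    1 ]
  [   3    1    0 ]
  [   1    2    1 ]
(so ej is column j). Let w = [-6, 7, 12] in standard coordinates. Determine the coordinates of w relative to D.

[1, 4, 3]

[w]_D is the unique c with M c = w, where M has columns e1, ..., e3.
Row-reducing the augmented matrix [M | w] gives c = (1, 4, 3).
Check: e1 + 4e2 + 3e3 = [-6, 7, 12].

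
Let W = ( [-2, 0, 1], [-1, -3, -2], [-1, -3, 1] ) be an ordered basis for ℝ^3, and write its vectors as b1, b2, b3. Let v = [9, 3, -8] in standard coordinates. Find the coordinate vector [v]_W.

We seek scalars with c_1 b1 + ... + c_3 b3 = v; equivalently solve M c = v where the columns of M are b1, ..., b3.
Solving this 3x3 system gives c = (-4, 1, -2).
Check: -4b1 + b2 - 2b3 = [9, 3, -8].

[-4, 1, -2]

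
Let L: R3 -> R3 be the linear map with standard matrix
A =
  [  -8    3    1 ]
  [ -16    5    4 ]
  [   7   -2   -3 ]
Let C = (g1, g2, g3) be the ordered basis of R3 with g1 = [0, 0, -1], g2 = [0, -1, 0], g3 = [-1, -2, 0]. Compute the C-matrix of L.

With P the matrix whose columns are g1, ..., g3, [L]_C = P^(-1) A P.
Column by column: L(g1) = A g1 = [-1, -4, 3]; its C-coordinates [-3, 2, 1] give column 1.
Continuing for each basis vector yields [L]_C = [[-3, -2, 3], [2, -1, -2], [1, 3, -2]].

[[-3, -2, 3], [2, -1, -2], [1, 3, -2]]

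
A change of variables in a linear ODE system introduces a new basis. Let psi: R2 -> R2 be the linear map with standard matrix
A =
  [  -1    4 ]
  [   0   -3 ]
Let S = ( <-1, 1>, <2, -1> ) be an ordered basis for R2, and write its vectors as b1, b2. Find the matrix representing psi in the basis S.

With P the matrix whose columns are b1, b2, [psi]_S = P^(-1) A P.
Column by column: psi(b1) = A b1 = <5, -3>; its S-coordinates <-1, 2> give column 1.
Continuing for each basis vector yields [psi]_S = [[-1, 0], [2, -3]].

[[-1, 0], [2, -3]]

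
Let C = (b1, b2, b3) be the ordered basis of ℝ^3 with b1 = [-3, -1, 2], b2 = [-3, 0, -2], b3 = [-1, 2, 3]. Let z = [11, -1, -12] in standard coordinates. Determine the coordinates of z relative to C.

[z]_C is the unique c with M c = z, where M has columns b1, ..., b3.
Gaussian elimination on [M | z] yields c = (-3, 0, -2).
Check: -3b1 + 0·b2 - 2b3 = [11, -1, -12].

[-3, 0, -2]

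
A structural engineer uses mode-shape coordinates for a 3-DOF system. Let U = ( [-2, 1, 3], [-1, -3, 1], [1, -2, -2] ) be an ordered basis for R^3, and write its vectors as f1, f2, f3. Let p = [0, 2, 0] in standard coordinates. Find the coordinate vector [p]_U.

[p]_U is the unique c with M c = p, where M has columns f1, ..., f3.
Gaussian elimination on [M | p] yields c = (1, -1, 1).
Check: f1 - f2 + f3 = [0, 2, 0].

[1, -1, 1]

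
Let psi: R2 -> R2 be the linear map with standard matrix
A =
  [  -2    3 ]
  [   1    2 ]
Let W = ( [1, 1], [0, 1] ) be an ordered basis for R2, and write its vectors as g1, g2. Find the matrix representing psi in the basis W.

[[1, 3], [2, -1]]

With P the matrix whose columns are g1, g2, [psi]_W = P^(-1) A P.
Column by column: psi(g1) = A g1 = [1, 3]; its W-coordinates [1, 2] give column 1.
Continuing for each basis vector yields [psi]_W = [[1, 3], [2, -1]].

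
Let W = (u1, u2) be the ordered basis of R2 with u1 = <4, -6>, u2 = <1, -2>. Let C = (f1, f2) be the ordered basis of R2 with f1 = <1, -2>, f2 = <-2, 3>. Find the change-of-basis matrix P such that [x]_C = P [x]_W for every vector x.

Let M have columns uj and N have columns fj. Then for every x, N [x]_C = x = M [x]_W, so P = N^(-1) M.
Since det N = -1, N^(-1) has integer entries; multiplying gives P = [[0, 1], [-2, 0]].

[[0, 1], [-2, 0]]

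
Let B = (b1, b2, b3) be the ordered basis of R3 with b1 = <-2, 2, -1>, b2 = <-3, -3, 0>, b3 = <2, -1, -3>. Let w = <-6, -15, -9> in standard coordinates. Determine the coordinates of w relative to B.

[w]_B is the unique c with M c = w, where M has columns b1, ..., b3.
Row-reducing the augmented matrix [M | w] gives c = (0, 4, 3).
Check: 0·b1 + 4b2 + 3b3 = <-6, -15, -9>.

<0, 4, 3>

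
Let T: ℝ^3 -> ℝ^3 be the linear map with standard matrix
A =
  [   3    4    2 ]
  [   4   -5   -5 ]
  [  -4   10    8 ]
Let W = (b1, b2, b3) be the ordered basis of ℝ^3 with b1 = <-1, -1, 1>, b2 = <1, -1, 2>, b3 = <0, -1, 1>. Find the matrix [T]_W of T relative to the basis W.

[[3, -2, 0], [-2, 1, -2], [3, 2, 2]]

Let P have columns b1, ..., b3. Then [T]_W = P^(-1) A P.
Here det P = -1, so P^(-1) is integer; computing A P first and then P^(-1)(A P) gives [[3, -2, 0], [-2, 1, -2], [3, 2, 2]].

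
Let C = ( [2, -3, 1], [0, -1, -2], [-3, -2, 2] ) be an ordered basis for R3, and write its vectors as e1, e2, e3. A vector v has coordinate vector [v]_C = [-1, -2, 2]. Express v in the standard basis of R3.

v = M [v]_C, where M has columns e1, ..., e3.
Carrying out the matrix-vector product, v = [-8, 1, 7].

[-8, 1, 7]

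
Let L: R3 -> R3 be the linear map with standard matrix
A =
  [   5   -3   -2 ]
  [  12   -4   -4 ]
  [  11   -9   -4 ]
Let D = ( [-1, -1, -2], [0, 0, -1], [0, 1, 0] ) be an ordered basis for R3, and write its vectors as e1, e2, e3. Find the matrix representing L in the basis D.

[[-2, -2, 3], [-2, 0, 3], [-2, 2, -1]]

With P the matrix whose columns are e1, ..., e3, [L]_D = P^(-1) A P.
Column by column: L(e1) = A e1 = [2, 0, 6]; its D-coordinates [-2, -2, -2] give column 1.
Continuing for each basis vector yields [L]_D = [[-2, -2, 3], [-2, 0, 3], [-2, 2, -1]].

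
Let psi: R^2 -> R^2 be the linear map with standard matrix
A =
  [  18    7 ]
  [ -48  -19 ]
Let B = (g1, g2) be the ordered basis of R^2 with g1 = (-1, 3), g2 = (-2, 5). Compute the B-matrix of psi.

Let P have columns g1, g2. Then [psi]_B = P^(-1) A P.
Here det P = 1, so P^(-1) is integer; computing A P first and then P^(-1)(A P) gives [[-3, -3], [0, 2]].

[[-3, -3], [0, 2]]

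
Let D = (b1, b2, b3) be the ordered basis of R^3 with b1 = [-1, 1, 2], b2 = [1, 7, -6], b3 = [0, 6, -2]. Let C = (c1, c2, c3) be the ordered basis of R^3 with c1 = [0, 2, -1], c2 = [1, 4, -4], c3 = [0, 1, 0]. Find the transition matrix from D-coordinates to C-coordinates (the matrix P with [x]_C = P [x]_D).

[[2, 2, 2], [-1, 1, 0], [1, -1, 2]]

Take x = bj: its D-coordinates are the j-th standard unit vector, so P e_j — column j of P — equals [bj]_C.
b1 = 2c1 - c2 + c3, giving column 1 = [2, -1, 1]; repeating for each j gives P = [[2, 2, 2], [-1, 1, 0], [1, -1, 2]].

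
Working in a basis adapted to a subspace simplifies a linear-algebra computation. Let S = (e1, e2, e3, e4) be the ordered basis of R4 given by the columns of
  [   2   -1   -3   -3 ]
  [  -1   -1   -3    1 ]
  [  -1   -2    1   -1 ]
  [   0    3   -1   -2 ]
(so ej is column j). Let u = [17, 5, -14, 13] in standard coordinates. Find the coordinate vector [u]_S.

Write u = c_1 e1 + ... + c_4 e4 and solve for the c_i.
Gaussian elimination on [M | u] yields c = (4, 3, -4, 0).
Check: 4e1 + 3e2 - 4e3 + 0·e4 = [17, 5, -14, 13].

[4, 3, -4, 0]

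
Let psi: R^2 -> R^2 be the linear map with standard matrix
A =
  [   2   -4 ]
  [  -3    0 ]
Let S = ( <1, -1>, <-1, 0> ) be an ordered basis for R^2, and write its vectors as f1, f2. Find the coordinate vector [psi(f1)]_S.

<3, -3>

Column 1 of [psi]_S is the S-coordinate vector of psi(f1).
In standard coordinates psi(f1) = A f1 = <6, -3>.
Converting to S: <6, -3> = 3f1 - 3f2, so the coordinate vector is <3, -3>.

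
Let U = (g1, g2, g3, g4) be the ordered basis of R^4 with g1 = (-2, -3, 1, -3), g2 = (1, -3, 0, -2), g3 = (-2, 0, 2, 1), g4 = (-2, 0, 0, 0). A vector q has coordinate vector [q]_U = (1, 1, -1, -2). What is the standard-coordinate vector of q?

(5, -6, -1, -6)

By definition q = g1 + g2 - g3 - 2g4.
Summing componentwise gives (5, -6, -1, -6).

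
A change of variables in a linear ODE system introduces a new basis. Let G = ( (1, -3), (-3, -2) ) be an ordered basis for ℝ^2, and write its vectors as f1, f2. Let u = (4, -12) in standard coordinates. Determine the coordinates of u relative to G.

(4, 0)

[u]_G is the unique c with M c = u, where M has columns f1, f2.
System: c_1 - 3c_2 = 4, -3c_1 - 2c_2 = -12; solving gives c_1 = 4, c_2 = 0.
Check: 4f1 + 0·f2 = (4, -12).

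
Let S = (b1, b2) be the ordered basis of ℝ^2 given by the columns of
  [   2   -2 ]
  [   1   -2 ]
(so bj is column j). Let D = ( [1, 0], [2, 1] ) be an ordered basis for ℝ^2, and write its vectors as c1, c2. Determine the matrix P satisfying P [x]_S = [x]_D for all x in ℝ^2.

[[0, 2], [1, -2]]

Let M have columns bj and N have columns cj. Then for every x, N [x]_D = x = M [x]_S, so P = N^(-1) M.
Since det N = 1, N^(-1) has integer entries; multiplying gives P = [[0, 2], [1, -2]].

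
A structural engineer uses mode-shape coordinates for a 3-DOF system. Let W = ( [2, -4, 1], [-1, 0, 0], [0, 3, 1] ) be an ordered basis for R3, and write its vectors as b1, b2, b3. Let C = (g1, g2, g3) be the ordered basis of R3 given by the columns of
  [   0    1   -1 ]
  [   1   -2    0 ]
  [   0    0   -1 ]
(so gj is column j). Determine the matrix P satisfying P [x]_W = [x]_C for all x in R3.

[[-2, -2, 1], [1, -1, -1], [-1, 0, -1]]

Let M have columns bj and N have columns gj. Then for every x, N [x]_C = x = M [x]_W, so P = N^(-1) M.
Since det N = 1, N^(-1) has integer entries; multiplying gives P = [[-2, -2, 1], [1, -1, -1], [-1, 0, -1]].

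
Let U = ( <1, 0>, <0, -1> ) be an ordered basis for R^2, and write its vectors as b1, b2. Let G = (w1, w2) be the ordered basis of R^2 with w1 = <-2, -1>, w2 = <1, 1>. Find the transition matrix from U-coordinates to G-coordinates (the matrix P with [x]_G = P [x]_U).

[[-1, -1], [-1, -2]]

Column j of P is [bj]_G, since P maps U-coordinates to G-coordinates.
Expressing b1 in G: b1 = -w1 - w2, so column 1 of P is <-1, -1>.
Doing the same for each bj gives P = [[-1, -1], [-1, -2]].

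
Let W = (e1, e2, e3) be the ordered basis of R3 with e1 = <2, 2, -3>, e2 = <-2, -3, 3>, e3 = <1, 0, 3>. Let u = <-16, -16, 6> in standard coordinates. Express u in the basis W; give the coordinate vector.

[u]_W is the unique c with M c = u, where M has columns e1, ..., e3.
Solving this 3x3 system gives c = (-2, 4, -4).
Check: -2e1 + 4e2 - 4e3 = <-16, -16, 6>.

<-2, 4, -4>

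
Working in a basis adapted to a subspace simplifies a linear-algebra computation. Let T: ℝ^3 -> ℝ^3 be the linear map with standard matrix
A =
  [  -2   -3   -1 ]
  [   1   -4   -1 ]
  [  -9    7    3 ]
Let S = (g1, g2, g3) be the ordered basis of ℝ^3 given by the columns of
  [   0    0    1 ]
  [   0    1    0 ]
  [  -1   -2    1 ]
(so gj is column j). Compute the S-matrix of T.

[[2, 2, 3], [1, -2, 0], [1, -1, -3]]

With P the matrix whose columns are g1, ..., g3, [T]_S = P^(-1) A P.
Column by column: T(g1) = A g1 = [1, 1, -3]; its S-coordinates [2, 1, 1] give column 1.
Continuing for each basis vector yields [T]_S = [[2, 2, 3], [1, -2, 0], [1, -1, -3]].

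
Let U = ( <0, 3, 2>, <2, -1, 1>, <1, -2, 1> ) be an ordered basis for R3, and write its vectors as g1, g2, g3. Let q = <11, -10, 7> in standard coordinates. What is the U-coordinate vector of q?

We seek scalars with c_1 g1 + ... + c_3 g3 = q; equivalently solve M c = q where the columns of M are g1, ..., g3.
Gaussian elimination on [M | q] yields c = (0, 4, 3).
Check: 0·g1 + 4g2 + 3g3 = <11, -10, 7>.

<0, 4, 3>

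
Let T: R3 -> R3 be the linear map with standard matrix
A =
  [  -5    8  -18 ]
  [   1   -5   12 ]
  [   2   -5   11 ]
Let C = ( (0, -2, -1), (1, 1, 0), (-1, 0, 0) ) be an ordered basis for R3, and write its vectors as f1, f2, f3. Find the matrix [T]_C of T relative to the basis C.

With P the matrix whose columns are f1, ..., f3, [T]_C = P^(-1) A P.
Column by column: T(f1) = A f1 = (2, -2, -1); its C-coordinates (1, 0, -2) give column 1.
Continuing for each basis vector yields [T]_C = [[1, 3, 2], [0, 2, 3], [-2, -1, -2]].

[[1, 3, 2], [0, 2, 3], [-2, -1, -2]]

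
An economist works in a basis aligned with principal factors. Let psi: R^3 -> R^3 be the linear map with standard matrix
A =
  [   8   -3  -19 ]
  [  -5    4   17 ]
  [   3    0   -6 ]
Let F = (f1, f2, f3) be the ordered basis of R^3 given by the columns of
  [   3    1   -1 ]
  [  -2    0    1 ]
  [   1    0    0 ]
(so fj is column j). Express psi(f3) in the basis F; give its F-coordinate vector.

(-3, 1, 3)

Column 3 of [psi]_F is the F-coordinate vector of psi(f3).
In standard coordinates psi(f3) = A f3 = (-11, 9, -3).
Converting to F: (-11, 9, -3) = -3f1 + f2 + 3f3, so the coordinate vector is (-3, 1, 3).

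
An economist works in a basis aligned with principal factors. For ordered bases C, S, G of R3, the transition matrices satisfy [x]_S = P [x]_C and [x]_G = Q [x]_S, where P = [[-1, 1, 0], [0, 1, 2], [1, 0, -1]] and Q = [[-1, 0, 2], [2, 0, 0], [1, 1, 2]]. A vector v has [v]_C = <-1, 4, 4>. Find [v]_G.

<-15, 10, 7>

First [v]_S = P [v]_C = <5, 12, -5>.
Then [v]_G = Q [v]_S = <-15, 10, 7>.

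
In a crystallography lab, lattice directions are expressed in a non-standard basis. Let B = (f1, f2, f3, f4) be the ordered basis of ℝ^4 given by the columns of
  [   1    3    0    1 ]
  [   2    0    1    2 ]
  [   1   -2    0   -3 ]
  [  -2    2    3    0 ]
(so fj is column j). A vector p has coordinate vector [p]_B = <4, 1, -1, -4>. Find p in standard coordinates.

<3, -1, 14, -9>

p = M [p]_B, where M has columns f1, ..., f4.
Carrying out the matrix-vector product, p = <3, -1, 14, -9>.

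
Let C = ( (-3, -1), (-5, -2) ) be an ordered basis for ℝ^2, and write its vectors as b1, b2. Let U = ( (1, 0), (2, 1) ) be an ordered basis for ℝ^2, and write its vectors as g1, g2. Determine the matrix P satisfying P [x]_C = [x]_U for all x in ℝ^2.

Take x = bj: its C-coordinates are the j-th standard unit vector, so P e_j — column j of P — equals [bj]_U.
b1 = -g1 - g2, giving column 1 = (-1, -1); repeating for each j gives P = [[-1, -1], [-1, -2]].

[[-1, -1], [-1, -2]]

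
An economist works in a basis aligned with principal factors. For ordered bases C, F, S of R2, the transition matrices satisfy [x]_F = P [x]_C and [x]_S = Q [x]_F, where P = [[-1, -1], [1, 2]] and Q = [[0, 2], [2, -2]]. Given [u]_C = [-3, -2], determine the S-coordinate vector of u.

[-14, 24]

Apply P to get F-coordinates [5, -7], then Q to get S-coordinates.
The result is [u]_S = [-14, 24].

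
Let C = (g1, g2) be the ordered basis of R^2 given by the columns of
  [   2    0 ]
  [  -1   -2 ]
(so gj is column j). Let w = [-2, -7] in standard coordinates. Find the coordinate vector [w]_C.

Write w = c_1 g1 + c_2 g2 and solve for the c_i.
System: 2c_1 + 0c_2 = -2, -c_1 - 2c_2 = -7; solving gives c_1 = -1, c_2 = 4.
Check: -g1 + 4g2 = [-2, -7].

[-1, 4]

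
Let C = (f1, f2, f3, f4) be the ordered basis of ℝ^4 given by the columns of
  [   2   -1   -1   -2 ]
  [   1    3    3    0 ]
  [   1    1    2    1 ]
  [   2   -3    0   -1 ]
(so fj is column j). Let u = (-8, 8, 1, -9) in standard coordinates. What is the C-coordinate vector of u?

We seek scalars with c_1 f1 + ... + c_4 f4 = u; equivalently solve M c = u where the columns of M are f1, ..., f4.
Solving this 4x4 system gives c = (-4, 1, 3, -2).
Check: -4f1 + f2 + 3f3 - 2f4 = (-8, 8, 1, -9).

(-4, 1, 3, -2)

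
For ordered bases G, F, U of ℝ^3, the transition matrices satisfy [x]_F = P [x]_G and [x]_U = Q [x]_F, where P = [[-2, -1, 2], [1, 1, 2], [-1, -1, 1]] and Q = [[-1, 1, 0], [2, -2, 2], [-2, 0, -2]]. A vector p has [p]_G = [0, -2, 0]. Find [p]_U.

Composing the changes, [p]_U = Q P [p]_G.
Q P = [[3, 2, 0], [-8, -6, 2], [6, 4, -6]]; applying this to [0, -2, 0] gives [-4, 12, -8].

[-4, 12, -8]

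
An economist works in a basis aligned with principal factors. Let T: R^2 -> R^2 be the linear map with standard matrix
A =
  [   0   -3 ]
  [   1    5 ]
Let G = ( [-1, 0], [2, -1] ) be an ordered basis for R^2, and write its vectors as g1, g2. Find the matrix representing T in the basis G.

With P the matrix whose columns are g1, g2, [T]_G = P^(-1) A P.
Column by column: T(g1) = A g1 = [0, -1]; its G-coordinates [2, 1] give column 1.
Continuing for each basis vector yields [T]_G = [[2, 3], [1, 3]].

[[2, 3], [1, 3]]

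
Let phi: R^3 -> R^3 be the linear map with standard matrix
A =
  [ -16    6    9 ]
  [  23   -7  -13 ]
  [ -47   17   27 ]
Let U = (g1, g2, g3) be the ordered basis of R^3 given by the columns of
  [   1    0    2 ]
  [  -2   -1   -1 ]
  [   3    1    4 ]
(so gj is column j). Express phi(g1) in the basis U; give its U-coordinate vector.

Compute phi(g1) = A g1 = <-1, -2, 0> in standard coordinates.
Then write this in U-coordinates: solve for y in y_1 g1 + ... + y_3 g3 = <-1, -2, 0>.
This gives y = <1, 1, -1>, which is column 1 of [phi]_U.

<1, 1, -1>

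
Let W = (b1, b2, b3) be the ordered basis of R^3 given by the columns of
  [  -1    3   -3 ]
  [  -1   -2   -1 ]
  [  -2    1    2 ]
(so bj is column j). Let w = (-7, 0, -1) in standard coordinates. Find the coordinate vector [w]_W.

(1, -1, 1)

Write w = c_1 b1 + ... + c_3 b3 and solve for the c_i.
Gaussian elimination on [M | w] yields c = (1, -1, 1).
Check: b1 - b2 + b3 = (-7, 0, -1).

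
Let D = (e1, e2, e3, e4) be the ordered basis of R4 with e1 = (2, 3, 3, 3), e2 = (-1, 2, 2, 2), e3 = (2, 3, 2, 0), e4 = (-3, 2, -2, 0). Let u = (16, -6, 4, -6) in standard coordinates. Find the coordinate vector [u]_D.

(0, -3, 2, -3)

Write u = c_1 e1 + ... + c_4 e4 and solve for the c_i.
Row-reducing the augmented matrix [M | u] gives c = (0, -3, 2, -3).
Check: 0·e1 - 3e2 + 2e3 - 3e4 = (16, -6, 4, -6).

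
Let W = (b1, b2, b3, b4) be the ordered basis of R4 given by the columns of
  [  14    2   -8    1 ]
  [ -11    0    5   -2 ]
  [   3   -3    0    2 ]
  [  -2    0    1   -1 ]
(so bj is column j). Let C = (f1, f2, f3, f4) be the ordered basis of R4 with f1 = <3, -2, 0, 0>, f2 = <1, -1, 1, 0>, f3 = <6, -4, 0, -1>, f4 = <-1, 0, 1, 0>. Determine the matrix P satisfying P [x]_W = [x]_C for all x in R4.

[[1, 1, 0, -1], [1, -2, -1, 0], [2, 0, -1, 1], [2, -1, 1, 2]]

Column j of P is [bj]_C, since P maps W-coordinates to C-coordinates.
Expressing b1 in C: b1 = f1 + f2 + 2f3 + 2f4, so column 1 of P is <1, 1, 2, 2>.
Doing the same for each bj gives P = [[1, 1, 0, -1], [1, -2, -1, 0], [2, 0, -1, 1], [2, -1, 1, 2]].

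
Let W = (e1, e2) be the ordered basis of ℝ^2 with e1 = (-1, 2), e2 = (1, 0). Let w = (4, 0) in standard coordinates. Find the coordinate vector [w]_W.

Write w = c_1 e1 + c_2 e2 and solve for the c_i.
System: -c_1 + c_2 = 4, 2c_1 + 0c_2 = 0; solving gives c_1 = 0, c_2 = 4.
Check: 0·e1 + 4e2 = (4, 0).

(0, 4)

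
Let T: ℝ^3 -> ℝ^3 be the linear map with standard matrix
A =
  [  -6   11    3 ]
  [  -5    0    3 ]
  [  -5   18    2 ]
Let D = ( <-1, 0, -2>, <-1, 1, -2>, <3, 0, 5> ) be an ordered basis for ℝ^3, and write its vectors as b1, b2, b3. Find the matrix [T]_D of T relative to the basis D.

Let P have columns b1, ..., b3. Then [T]_D = P^(-1) A P.
Here det P = 1, so P^(-1) is integer; computing A P first and then P^(-1)(A P) gives [[-2, -1, 0], [-1, -1, 0], [-1, 3, -1]].

[[-2, -1, 0], [-1, -1, 0], [-1, 3, -1]]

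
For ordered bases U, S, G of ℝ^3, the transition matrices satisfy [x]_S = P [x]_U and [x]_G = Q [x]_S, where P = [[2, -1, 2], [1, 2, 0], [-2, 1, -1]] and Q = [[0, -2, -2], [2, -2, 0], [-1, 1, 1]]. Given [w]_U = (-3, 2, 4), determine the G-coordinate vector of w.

Composing the changes, [w]_G = Q P [w]_U.
Q P = [[2, -6, 2], [2, -6, 4], [-3, 4, -3]]; applying this to (-3, 2, 4) gives (-10, -2, 5).

(-10, -2, 5)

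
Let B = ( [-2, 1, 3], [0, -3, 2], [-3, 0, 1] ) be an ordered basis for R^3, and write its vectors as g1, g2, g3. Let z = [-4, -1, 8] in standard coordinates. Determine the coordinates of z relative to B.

[2, 1, 0]

We seek scalars with c_1 g1 + ... + c_3 g3 = z; equivalently solve M c = z where the columns of M are g1, ..., g3.
Row-reducing the augmented matrix [M | z] gives c = (2, 1, 0).
Check: 2g1 + g2 + 0·g3 = [-4, -1, 8].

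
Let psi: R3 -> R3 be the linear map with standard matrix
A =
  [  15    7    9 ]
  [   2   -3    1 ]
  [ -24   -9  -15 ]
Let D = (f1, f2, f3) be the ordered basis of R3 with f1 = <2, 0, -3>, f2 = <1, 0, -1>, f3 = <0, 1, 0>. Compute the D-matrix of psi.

Let P have columns f1, ..., f3. Then [psi]_D = P^(-1) A P.
Here det P = -1, so P^(-1) is integer; computing A P first and then P^(-1)(A P) gives [[0, 3, 2], [3, 0, 3], [1, 1, -3]].

[[0, 3, 2], [3, 0, 3], [1, 1, -3]]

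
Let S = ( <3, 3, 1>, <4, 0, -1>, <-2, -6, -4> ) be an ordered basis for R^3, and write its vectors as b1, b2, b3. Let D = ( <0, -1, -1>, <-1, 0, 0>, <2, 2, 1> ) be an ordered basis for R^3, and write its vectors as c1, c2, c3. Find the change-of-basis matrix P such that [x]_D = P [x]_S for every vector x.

Column j of P is [bj]_D, since P maps S-coordinates to D-coordinates.
Expressing b1 in D: b1 = c1 + c2 + 2c3, so column 1 of P is <1, 1, 2>.
Doing the same for each bj gives P = [[1, 2, 2], [1, -2, -2], [2, 1, -2]].

[[1, 2, 2], [1, -2, -2], [2, 1, -2]]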